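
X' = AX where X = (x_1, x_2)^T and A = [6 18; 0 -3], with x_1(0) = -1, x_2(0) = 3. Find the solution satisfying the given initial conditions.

x_1(t) = 5e^(6t) - 6e^(-3t), x_2(t) = 3e^(-3t)

Coefficient matrix A = [[6, 18], [0, -3]].
Characteristic polynomial det(A - λI) = λ^2 - 3λ - 18 = 0.
Eigenvalues λ = -3, 6.
For λ=-3: (A-λI) row 1 is [9, 18], so an eigenvector is (2, -1).
For λ=6: (A-λI) row 1 is [0, 18], so an eigenvector is (1, 0).
General solution: K_1e^(-3t)(2,-1) + K_2e^(6t)(1,0).
Applying x_1(0)=-1, x_2(0)=3 gives K_1=-3, K_2=5.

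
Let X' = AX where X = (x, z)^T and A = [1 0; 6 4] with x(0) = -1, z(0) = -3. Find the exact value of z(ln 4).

A = [[1,0],[6,4]]; eigenvalues λ = 4, 1.
Eigenvectors: (0,-1) for λ=4, (-1,2) for λ=1.
From the initial condition, c_1 = 5, c_2 = 1.
z(ln 4) = (5)(4^4)(-1) + (1)(4^1)(2) = -1272.

-1272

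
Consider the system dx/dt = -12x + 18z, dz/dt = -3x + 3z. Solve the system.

x(t) = -2C_1e^(-3t) + 3C_2e^(-6t), z(t) = -C_1e^(-3t) + C_2e^(-6t)

Coefficient matrix A = [[-12, 18], [-3, 3]].
Characteristic polynomial det(A - λI) = λ^2 + 9λ + 18 = 0.
Eigenvalues λ = -3, -6.
For λ=-3: (A-λI) row 1 is [-9, 18], so an eigenvector is (-2, -1).
For λ=-6: (A-λI) row 1 is [-6, 18], so an eigenvector is (3, 1).
General solution: C_1e^(-3t)(-2,-1) + C_2e^(-6t)(3,1).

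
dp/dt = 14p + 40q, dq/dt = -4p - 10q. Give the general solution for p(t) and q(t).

p(t) = -3K_1e^(2t)sin(4t) - K_1e^(2t)cos(4t) - K_2e^(2t)sin(4t) + 3K_2e^(2t)cos(4t), q(t) = K_1e^(2t)sin(4t) - K_2e^(2t)cos(4t)

Coefficient matrix A = [[14, 40], [-4, -10]].
Characteristic polynomial det(A - λI) = λ^2 - 4λ + 20 = 0.
Eigenvalues λ = 2 ± 4i (complex conjugate pair).
For λ=2+4i: an eigenvector is (-1,0) - i(-3,1) = (-1 + 3i, 0 - i).
A real fundamental pair from Re and Im of e^((2+4i)t)v: X_1 = e^(2t)(cos(4t)·(-1,0) + sin(4t)·(-3,1)), X_2 = e^(2t)(sin(4t)·(-1,0) - cos(4t)·(-3,1)).
General solution: K_1X_1 + K_2X_2.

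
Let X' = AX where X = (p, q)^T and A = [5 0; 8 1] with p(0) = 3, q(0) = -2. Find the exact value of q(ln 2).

A = [[5,0],[8,1]]; eigenvalues λ = 1, 5.
Eigenvectors: (0,-1) for λ=1, (1,2) for λ=5.
From the initial condition, c_1 = 8, c_2 = 3.
q(ln 2) = (8)(2^1)(-1) + (3)(2^5)(2) = 176.

176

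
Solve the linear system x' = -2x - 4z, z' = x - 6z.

x(t) = -2K_1e^(-4t) - 2K_2te^(-4t) - K_2e^(-4t), z(t) = -K_1e^(-4t) - K_2te^(-4t)

Coefficient matrix A = [[-2, -4], [1, -6]].
Characteristic polynomial det(A - λI) = λ^2 + 8λ + 16 = 0.
Single eigenvalue λ = -4 with algebraic multiplicity 2.
Eigenvector v = (-2,-1); generalized eigenvector w with (A-λI)w=v is (-1,0).
General solution: e^(-4t)[K_1·v + K_2·(t·v + w)].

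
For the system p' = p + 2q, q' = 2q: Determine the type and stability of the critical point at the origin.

unstable node

A = [[1,2],[0,2]]; det(A-λI) = λ^2 - 3λ + 2.
λ = 1, 2: both positive.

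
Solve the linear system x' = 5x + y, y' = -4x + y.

x(t) = C_1e^(3t) + C_2te^(3t) + C_2e^(3t), y(t) = -2C_1e^(3t) - 2C_2te^(3t) - C_2e^(3t)

Coefficient matrix A = [[5, 1], [-4, 1]].
Characteristic polynomial det(A - λI) = λ^2 - 6λ + 9 = 0.
Single eigenvalue λ = 3 with algebraic multiplicity 2.
Eigenvector v = (1,-2); generalized eigenvector w with (A-λI)w=v is (1,-1).
General solution: e^(3t)[C_1·v + C_2·(t·v + w)].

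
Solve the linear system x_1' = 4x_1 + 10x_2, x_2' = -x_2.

Coefficient matrix A = [[4, 10], [0, -1]].
Characteristic polynomial det(A - λI) = λ^2 - 3λ - 4 = 0.
Eigenvalues λ = 4, -1.
For λ=4: (A-λI) row 1 is [0, 10], so an eigenvector is (-1, 0).
For λ=-1: (A-λI) row 1 is [5, 10], so an eigenvector is (-2, 1).
General solution: K_1e^(4t)(-1,0) + K_2e^(-t)(-2,1).

x_1(t) = -K_1e^(4t) - 2K_2e^(-t), x_2(t) = K_2e^(-t)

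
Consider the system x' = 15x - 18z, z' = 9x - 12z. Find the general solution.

x(t) = -2K_1e^(6t) - K_2e^(-3t), z(t) = -K_1e^(6t) - K_2e^(-3t)

Coefficient matrix A = [[15, -18], [9, -12]].
Characteristic polynomial det(A - λI) = λ^2 - 3λ - 18 = 0.
Eigenvalues λ = 6, -3.
For λ=6: (A-λI) row 1 is [9, -18], so an eigenvector is (-2, -1).
For λ=-3: (A-λI) row 1 is [18, -18], so an eigenvector is (-1, -1).
General solution: K_1e^(6t)(-2,-1) + K_2e^(-3t)(-1,-1).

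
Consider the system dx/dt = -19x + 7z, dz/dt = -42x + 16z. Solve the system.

Coefficient matrix A = [[-19, 7], [-42, 16]].
Characteristic polynomial det(A - λI) = λ^2 + 3λ - 10 = 0.
Eigenvalues λ = -5, 2.
For λ=-5: (A-λI) row 1 is [-14, 7], so an eigenvector is (-1, -2).
For λ=2: (A-λI) row 1 is [-21, 7], so an eigenvector is (-1, -3).
General solution: C_1e^(-5t)(-1,-2) + C_2e^(2t)(-1,-3).

x(t) = -C_1e^(-5t) - C_2e^(2t), z(t) = -2C_1e^(-5t) - 3C_2e^(2t)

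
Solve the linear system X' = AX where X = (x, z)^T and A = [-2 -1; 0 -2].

x(t) = -c_1e^(-2t) - c_2te^(-2t) - 3c_2e^(-2t), z(t) = c_2e^(-2t)

Coefficient matrix A = [[-2, -1], [0, -2]].
Characteristic polynomial det(A - λI) = λ^2 + 4λ + 4 = 0.
Single eigenvalue λ = -2 with algebraic multiplicity 2.
Eigenvector v = (-1,0); generalized eigenvector w with (A-λI)w=v is (-3,1).
General solution: e^(-2t)[c_1·v + c_2·(t·v + w)].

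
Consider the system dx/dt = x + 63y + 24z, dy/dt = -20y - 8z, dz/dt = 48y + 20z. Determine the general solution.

x(t) = C_1e^(t) - 3C_2e^(-4t) + 3C_3e^(4t), y(t) = C_2e^(-4t) - C_3e^(4t), z(t) = -2C_2e^(-4t) + 3C_3e^(4t)

Coefficient matrix A = [[1, 63, 24], [0, -20, -8], [0, 48, 20]].
det(A - λI) = 0 gives eigenvalues λ = 1, -4, 4.
For λ=1: eigenvector (1,0,0).
For λ=-4: eigenvector (-3,1,-2).
For λ=4: eigenvector (3,-1,3).
General solution: C_1e^(t)(1,0,0) + C_2e^(-4t)(-3,1,-2) + C_3e^(4t)(3,-1,3).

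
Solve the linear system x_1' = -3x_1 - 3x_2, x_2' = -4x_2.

Coefficient matrix A = [[-3, -3], [0, -4]].
Characteristic polynomial det(A - λI) = λ^2 + 7λ + 12 = 0.
Eigenvalues λ = -3, -4.
For λ=-3: (A-λI) row 1 is [0, -3], so an eigenvector is (-1, 0).
For λ=-4: (A-λI) row 1 is [1, -3], so an eigenvector is (-3, -1).
General solution: c_1e^(-3t)(-1,0) + c_2e^(-4t)(-3,-1).

x_1(t) = -c_1e^(-3t) - 3c_2e^(-4t), x_2(t) = -c_2e^(-4t)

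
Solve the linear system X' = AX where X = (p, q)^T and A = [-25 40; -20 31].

Coefficient matrix A = [[-25, 40], [-20, 31]].
Characteristic polynomial det(A - λI) = λ^2 - 6λ + 25 = 0.
Eigenvalues λ = 3 ± 4i (complex conjugate pair).
For λ=3+4i: an eigenvector is (3,2) - i(-1,-1) = (3 + i, 2 + i).
A real fundamental pair from Re and Im of e^((3+4i)t)v: X_1 = e^(3t)(cos(4t)·(3,2) + sin(4t)·(-1,-1)), X_2 = e^(3t)(sin(4t)·(3,2) - cos(4t)·(-1,-1)).
General solution: C_1X_1 + C_2X_2.

p(t) = -C_1e^(3t)sin(4t) + 3C_1e^(3t)cos(4t) + 3C_2e^(3t)sin(4t) + C_2e^(3t)cos(4t), q(t) = -C_1e^(3t)sin(4t) + 2C_1e^(3t)cos(4t) + 2C_2e^(3t)sin(4t) + C_2e^(3t)cos(4t)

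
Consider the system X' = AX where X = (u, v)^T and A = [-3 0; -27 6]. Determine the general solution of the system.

u(t) = -c_1e^(-3t), v(t) = -3c_1e^(-3t) - c_2e^(6t)

Coefficient matrix A = [[-3, 0], [-27, 6]].
Characteristic polynomial det(A - λI) = λ^2 - 3λ - 18 = 0.
Eigenvalues λ = -3, 6.
For λ=-3: (A-λI) row 2 is [-27, 9], so an eigenvector is (-1, -3).
For λ=6: (A-λI) row 1 is [-9, 0], so an eigenvector is (0, -1).
General solution: c_1e^(-3t)(-1,-3) + c_2e^(6t)(0,-1).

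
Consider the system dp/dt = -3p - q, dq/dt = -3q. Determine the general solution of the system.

p(t) = C_1e^(-3t) + C_2te^(-3t) - 3C_2e^(-3t), q(t) = -C_2e^(-3t)

Coefficient matrix A = [[-3, -1], [0, -3]].
Characteristic polynomial det(A - λI) = λ^2 + 6λ + 9 = 0.
Single eigenvalue λ = -3 with algebraic multiplicity 2.
Eigenvector v = (1,0); generalized eigenvector w with (A-λI)w=v is (-3,-1).
General solution: e^(-3t)[C_1·v + C_2·(t·v + w)].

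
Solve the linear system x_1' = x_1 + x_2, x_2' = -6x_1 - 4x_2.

x_1(t) = c_1e^(-2t) + c_2e^(-t), x_2(t) = -3c_1e^(-2t) - 2c_2e^(-t)

Coefficient matrix A = [[1, 1], [-6, -4]].
Characteristic polynomial det(A - λI) = λ^2 + 3λ + 2 = 0.
Eigenvalues λ = -2, -1.
For λ=-2: (A-λI) row 1 is [3, 1], so an eigenvector is (1, -3).
For λ=-1: (A-λI) row 1 is [2, 1], so an eigenvector is (1, -2).
General solution: c_1e^(-2t)(1,-3) + c_2e^(-t)(1,-2).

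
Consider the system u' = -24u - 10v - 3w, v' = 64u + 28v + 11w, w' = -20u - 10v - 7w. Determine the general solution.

u(t) = C_1e^(-4t) + C_2e^(3t) + 2C_3e^(-2t), v(t) = -2C_1e^(-4t) - 3C_2e^(3t) - 5C_3e^(-2t), w(t) = C_2e^(3t) + 2C_3e^(-2t)

Coefficient matrix A = [[-24, -10, -3], [64, 28, 11], [-20, -10, -7]].
det(A - λI) = 0 gives eigenvalues λ = -4, 3, -2.
For λ=-4: eigenvector (1,-2,0).
For λ=3: eigenvector (1,-3,1).
For λ=-2: eigenvector (2,-5,2).
General solution: C_1e^(-4t)(1,-2,0) + C_2e^(3t)(1,-3,1) + C_3e^(-2t)(2,-5,2).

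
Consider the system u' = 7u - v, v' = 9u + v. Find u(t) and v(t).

u(t) = c_1e^(4t) + c_2te^(4t) + c_2e^(4t), v(t) = 3c_1e^(4t) + 3c_2te^(4t) + 2c_2e^(4t)

Coefficient matrix A = [[7, -1], [9, 1]].
Characteristic polynomial det(A - λI) = λ^2 - 8λ + 16 = 0.
Single eigenvalue λ = 4 with algebraic multiplicity 2.
Eigenvector v = (1,3); generalized eigenvector w with (A-λI)w=v is (1,2).
General solution: e^(4t)[c_1·v + c_2·(t·v + w)].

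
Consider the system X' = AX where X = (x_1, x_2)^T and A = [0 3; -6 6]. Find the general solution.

Coefficient matrix A = [[0, 3], [-6, 6]].
Characteristic polynomial det(A - λI) = λ^2 - 6λ + 18 = 0.
Eigenvalues λ = 3 ± 3i (complex conjugate pair).
For λ=3+3i: an eigenvector is (1,1) - i(0,-1) = (1, 1 + i).
A real fundamental pair from Re and Im of e^((3+3i)t)v: X_1 = e^(3t)(cos(3t)·(1,1) + sin(3t)·(0,-1)), X_2 = e^(3t)(sin(3t)·(1,1) - cos(3t)·(0,-1)).
General solution: K_1X_1 + K_2X_2.

x_1(t) = K_1e^(3t)cos(3t) + K_2e^(3t)sin(3t), x_2(t) = -K_1e^(3t)sin(3t) + K_1e^(3t)cos(3t) + K_2e^(3t)sin(3t) + K_2e^(3t)cos(3t)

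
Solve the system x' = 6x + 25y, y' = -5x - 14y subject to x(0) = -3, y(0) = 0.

x(t) = -6e^(-4t)sin(5t) - 3e^(-4t)cos(5t), y(t) = 3e^(-4t)sin(5t)

Coefficient matrix A = [[6, 25], [-5, -14]].
Characteristic polynomial det(A - λI) = λ^2 + 8λ + 41 = 0.
Eigenvalues λ = -4 ± 5i (complex conjugate pair).
For λ=-4+5i: an eigenvector is (1,0) - i(2,-1) = (1 - 2i, 0 + i).
A real fundamental pair from Re and Im of e^((-4+5i)t)v: X_1 = e^(-4t)(cos(5t)·(1,0) + sin(5t)·(2,-1)), X_2 = e^(-4t)(sin(5t)·(1,0) - cos(5t)·(2,-1)).
General solution: C_1X_1 + C_2X_2.
Applying x(0)=-3, y(0)=0 gives C_1=-3, C_2=0.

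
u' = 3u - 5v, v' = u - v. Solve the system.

Coefficient matrix A = [[3, -5], [1, -1]].
Characteristic polynomial det(A - λI) = λ^2 - 2λ + 2 = 0.
Eigenvalues λ = 1 ± i (complex conjugate pair).
For λ=1+i: an eigenvector is (-2,-1) - i(1,0) = (-2 - i, -1).
A real fundamental pair from Re and Im of e^((1+i)t)v: X_1 = e^(t)(cos(t)·(-2,-1) + sin(t)·(1,0)), X_2 = e^(t)(sin(t)·(-2,-1) - cos(t)·(1,0)).
General solution: c_1X_1 + c_2X_2.

u(t) = c_1e^(t)sin(t) - 2c_1e^(t)cos(t) - 2c_2e^(t)sin(t) - c_2e^(t)cos(t), v(t) = -c_1e^(t)cos(t) - c_2e^(t)sin(t)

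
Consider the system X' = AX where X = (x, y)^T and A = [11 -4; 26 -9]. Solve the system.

Coefficient matrix A = [[11, -4], [26, -9]].
Characteristic polynomial det(A - λI) = λ^2 - 2λ + 5 = 0.
Eigenvalues λ = 1 ± 2i (complex conjugate pair).
For λ=1+2i: an eigenvector is (1,2) - i(1,3) = (1 - i, 2 - 3i).
A real fundamental pair from Re and Im of e^((1+2i)t)v: X_1 = e^(t)(cos(2t)·(1,2) + sin(2t)·(1,3)), X_2 = e^(t)(sin(2t)·(1,2) - cos(2t)·(1,3)).
General solution: C_1X_1 + C_2X_2.

x(t) = C_1e^(t)sin(2t) + C_1e^(t)cos(2t) + C_2e^(t)sin(2t) - C_2e^(t)cos(2t), y(t) = 3C_1e^(t)sin(2t) + 2C_1e^(t)cos(2t) + 2C_2e^(t)sin(2t) - 3C_2e^(t)cos(2t)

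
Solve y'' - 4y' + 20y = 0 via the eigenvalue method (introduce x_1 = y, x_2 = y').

y(t) = C_1e^(2t)cos(4t) + C_2e^(2t)sin(4t)

Let x_1 = y, x_2 = y'. Then x_1' = x_2 and x_2' = -20x_1 + 4x_2.
A = [[0,1],[-20,4]]; det(A-λI) = λ^2 - 4λ + 20.
Eigenvalues λ = 2 ± 4i.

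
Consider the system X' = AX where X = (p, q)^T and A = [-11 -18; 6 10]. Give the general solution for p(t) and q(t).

Coefficient matrix A = [[-11, -18], [6, 10]].
Characteristic polynomial det(A - λI) = λ^2 + λ - 2 = 0.
Eigenvalues λ = 1, -2.
For λ=1: (A-λI) row 1 is [-12, -18], so an eigenvector is (-3, 2).
For λ=-2: (A-λI) row 1 is [-9, -18], so an eigenvector is (2, -1).
General solution: c_1e^(t)(-3,2) + c_2e^(-2t)(2,-1).

p(t) = -3c_1e^(t) + 2c_2e^(-2t), q(t) = 2c_1e^(t) - c_2e^(-2t)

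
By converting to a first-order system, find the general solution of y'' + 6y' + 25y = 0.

y(t) = C_1e^(-3t)cos(4t) + C_2e^(-3t)sin(4t)

Let x_1 = y, x_2 = y'. Then x_1' = x_2 and x_2' = -25x_1 - 6x_2.
A = [[0,1],[-25,-6]]; det(A-λI) = λ^2 + 6λ + 25.
Eigenvalues λ = -3 ± 4i.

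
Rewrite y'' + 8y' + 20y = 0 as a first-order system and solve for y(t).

y(t) = C_1e^(-4t)cos(2t) + C_2e^(-4t)sin(2t)

Let x_1 = y, x_2 = y'. Then x_1' = x_2 and x_2' = -20x_1 - 8x_2.
A = [[0,1],[-20,-8]]; det(A-λI) = λ^2 + 8λ + 20.
Eigenvalues λ = -4 ± 2i.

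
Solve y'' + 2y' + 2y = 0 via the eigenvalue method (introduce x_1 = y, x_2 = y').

Let x_1 = y, x_2 = y'. Then x_1' = x_2 and x_2' = -2x_1 - 2x_2.
A = [[0,1],[-2,-2]]; det(A-λI) = λ^2 + 2λ + 2.
Eigenvalues λ = -1 ± i.

y(t) = c_1e^(-t)cos(t) + c_2e^(-t)sin(t)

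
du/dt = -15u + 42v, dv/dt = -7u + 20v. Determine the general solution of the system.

Coefficient matrix A = [[-15, 42], [-7, 20]].
Characteristic polynomial det(A - λI) = λ^2 - 5λ - 6 = 0.
Eigenvalues λ = 6, -1.
For λ=6: (A-λI) row 1 is [-21, 42], so an eigenvector is (-2, -1).
For λ=-1: (A-λI) row 1 is [-14, 42], so an eigenvector is (-3, -1).
General solution: K_1e^(6t)(-2,-1) + K_2e^(-t)(-3,-1).

u(t) = -2K_1e^(6t) - 3K_2e^(-t), v(t) = -K_1e^(6t) - K_2e^(-t)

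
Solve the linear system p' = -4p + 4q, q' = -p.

p(t) = -2K_1e^(-2t) - 2K_2te^(-2t) + 3K_2e^(-2t), q(t) = -K_1e^(-2t) - K_2te^(-2t) + K_2e^(-2t)

Coefficient matrix A = [[-4, 4], [-1, 0]].
Characteristic polynomial det(A - λI) = λ^2 + 4λ + 4 = 0.
Single eigenvalue λ = -2 with algebraic multiplicity 2.
Eigenvector v = (-2,-1); generalized eigenvector w with (A-λI)w=v is (3,1).
General solution: e^(-2t)[K_1·v + K_2·(t·v + w)].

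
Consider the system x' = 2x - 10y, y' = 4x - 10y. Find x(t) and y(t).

x(t) = -C_1e^(-4t)sin(2t) - 2C_1e^(-4t)cos(2t) - 2C_2e^(-4t)sin(2t) + C_2e^(-4t)cos(2t), y(t) = -C_1e^(-4t)sin(2t) - C_1e^(-4t)cos(2t) - C_2e^(-4t)sin(2t) + C_2e^(-4t)cos(2t)

Coefficient matrix A = [[2, -10], [4, -10]].
Characteristic polynomial det(A - λI) = λ^2 + 8λ + 20 = 0.
Eigenvalues λ = -4 ± 2i (complex conjugate pair).
For λ=-4+2i: an eigenvector is (-2,-1) - i(-1,-1) = (-2 + i, -1 + i).
A real fundamental pair from Re and Im of e^((-4+2i)t)v: X_1 = e^(-4t)(cos(2t)·(-2,-1) + sin(2t)·(-1,-1)), X_2 = e^(-4t)(sin(2t)·(-2,-1) - cos(2t)·(-1,-1)).
General solution: C_1X_1 + C_2X_2.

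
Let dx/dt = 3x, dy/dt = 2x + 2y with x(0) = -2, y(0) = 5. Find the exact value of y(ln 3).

-27

A = [[3,0],[2,2]]; eigenvalues λ = 2, 3.
Eigenvectors: (0,1) for λ=2, (1,2) for λ=3.
From the initial condition, c_1 = 9, c_2 = -2.
y(ln 3) = (9)(3^2)(1) + (-2)(3^3)(2) = -27.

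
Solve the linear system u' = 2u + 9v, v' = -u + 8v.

Coefficient matrix A = [[2, 9], [-1, 8]].
Characteristic polynomial det(A - λI) = λ^2 - 10λ + 25 = 0.
Single eigenvalue λ = 5 with algebraic multiplicity 2.
Eigenvector v = (-3,-1); generalized eigenvector w with (A-λI)w=v is (1,0).
General solution: e^(5t)[c_1·v + c_2·(t·v + w)].

u(t) = -3c_1e^(5t) - 3c_2te^(5t) + c_2e^(5t), v(t) = -c_1e^(5t) - c_2te^(5t)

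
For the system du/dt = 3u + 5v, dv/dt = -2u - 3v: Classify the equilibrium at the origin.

A = [[3,5],[-2,-3]]; det(A-λI) = λ^2 + 1.
λ = 0 ± i: zero real part.

center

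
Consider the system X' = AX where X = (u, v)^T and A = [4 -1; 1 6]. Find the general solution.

Coefficient matrix A = [[4, -1], [1, 6]].
Characteristic polynomial det(A - λI) = λ^2 - 10λ + 25 = 0.
Single eigenvalue λ = 5 with algebraic multiplicity 2.
Eigenvector v = (1,-1); generalized eigenvector w with (A-λI)w=v is (0,-1).
General solution: e^(5t)[c_1·v + c_2·(t·v + w)].

u(t) = c_1e^(5t) + c_2te^(5t), v(t) = -c_1e^(5t) - c_2te^(5t) - c_2e^(5t)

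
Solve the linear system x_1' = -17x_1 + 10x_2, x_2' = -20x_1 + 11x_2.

x_1(t) = 2c_1e^(-3t)sin(2t) - c_1e^(-3t)cos(2t) - c_2e^(-3t)sin(2t) - 2c_2e^(-3t)cos(2t), x_2(t) = 3c_1e^(-3t)sin(2t) - c_1e^(-3t)cos(2t) - c_2e^(-3t)sin(2t) - 3c_2e^(-3t)cos(2t)

Coefficient matrix A = [[-17, 10], [-20, 11]].
Characteristic polynomial det(A - λI) = λ^2 + 6λ + 13 = 0.
Eigenvalues λ = -3 ± 2i (complex conjugate pair).
For λ=-3+2i: an eigenvector is (-1,-1) - i(2,3) = (-1 - 2i, -1 - 3i).
A real fundamental pair from Re and Im of e^((-3+2i)t)v: X_1 = e^(-3t)(cos(2t)·(-1,-1) + sin(2t)·(2,3)), X_2 = e^(-3t)(sin(2t)·(-1,-1) - cos(2t)·(2,3)).
General solution: c_1X_1 + c_2X_2.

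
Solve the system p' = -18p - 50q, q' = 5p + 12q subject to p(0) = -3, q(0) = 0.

Coefficient matrix A = [[-18, -50], [5, 12]].
Characteristic polynomial det(A - λI) = λ^2 + 6λ + 34 = 0.
Eigenvalues λ = -3 ± 5i (complex conjugate pair).
For λ=-3+5i: an eigenvector is (3,-1) - i(1,0) = (3 - i, -1).
A real fundamental pair from Re and Im of e^((-3+5i)t)v: X_1 = e^(-3t)(cos(5t)·(3,-1) + sin(5t)·(1,0)), X_2 = e^(-3t)(sin(5t)·(3,-1) - cos(5t)·(1,0)).
General solution: c_1X_1 + c_2X_2.
Applying p(0)=-3, q(0)=0 gives c_1=0, c_2=3.

p(t) = 9e^(-3t)sin(5t) - 3e^(-3t)cos(5t), q(t) = -3e^(-3t)sin(5t)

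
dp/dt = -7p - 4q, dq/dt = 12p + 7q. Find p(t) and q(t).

Coefficient matrix A = [[-7, -4], [12, 7]].
Characteristic polynomial det(A - λI) = λ^2 - 1 = 0.
Eigenvalues λ = 1, -1.
For λ=1: (A-λI) row 1 is [-8, -4], so an eigenvector is (-1, 2).
For λ=-1: (A-λI) row 1 is [-6, -4], so an eigenvector is (2, -3).
General solution: K_1e^(t)(-1,2) + K_2e^(-t)(2,-3).

p(t) = -K_1e^(t) + 2K_2e^(-t), q(t) = 2K_1e^(t) - 3K_2e^(-t)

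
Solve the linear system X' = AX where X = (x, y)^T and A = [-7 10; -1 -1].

x(t) = -3K_1e^(-4t)sin(t) + K_1e^(-4t)cos(t) + K_2e^(-4t)sin(t) + 3K_2e^(-4t)cos(t), y(t) = -K_1e^(-4t)sin(t) + K_2e^(-4t)cos(t)

Coefficient matrix A = [[-7, 10], [-1, -1]].
Characteristic polynomial det(A - λI) = λ^2 + 8λ + 17 = 0.
Eigenvalues λ = -4 ± i (complex conjugate pair).
For λ=-4+i: an eigenvector is (1,0) - i(-3,-1) = (1 + 3i, 0 + i).
A real fundamental pair from Re and Im of e^((-4+i)t)v: X_1 = e^(-4t)(cos(t)·(1,0) + sin(t)·(-3,-1)), X_2 = e^(-4t)(sin(t)·(1,0) - cos(t)·(-3,-1)).
General solution: K_1X_1 + K_2X_2.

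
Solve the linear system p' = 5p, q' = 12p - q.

Coefficient matrix A = [[5, 0], [12, -1]].
Characteristic polynomial det(A - λI) = λ^2 - 4λ - 5 = 0.
Eigenvalues λ = -1, 5.
For λ=-1: (A-λI) row 1 is [6, 0], so an eigenvector is (0, -1).
For λ=5: (A-λI) row 2 is [12, -6], so an eigenvector is (-1, -2).
General solution: c_1e^(-t)(0,-1) + c_2e^(5t)(-1,-2).

p(t) = -c_2e^(5t), q(t) = -c_1e^(-t) - 2c_2e^(5t)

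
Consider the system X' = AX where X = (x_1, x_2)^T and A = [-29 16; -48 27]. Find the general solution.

Coefficient matrix A = [[-29, 16], [-48, 27]].
Characteristic polynomial det(A - λI) = λ^2 + 2λ - 15 = 0.
Eigenvalues λ = -5, 3.
For λ=-5: (A-λI) row 1 is [-24, 16], so an eigenvector is (2, 3).
For λ=3: (A-λI) row 1 is [-32, 16], so an eigenvector is (1, 2).
General solution: C_1e^(-5t)(2,3) + C_2e^(3t)(1,2).

x_1(t) = 2C_1e^(-5t) + C_2e^(3t), x_2(t) = 3C_1e^(-5t) + 2C_2e^(3t)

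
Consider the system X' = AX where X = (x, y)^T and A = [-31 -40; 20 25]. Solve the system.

x(t) = 3c_1e^(-3t)sin(4t) + c_1e^(-3t)cos(4t) + c_2e^(-3t)sin(4t) - 3c_2e^(-3t)cos(4t), y(t) = -2c_1e^(-3t)sin(4t) - c_1e^(-3t)cos(4t) - c_2e^(-3t)sin(4t) + 2c_2e^(-3t)cos(4t)

Coefficient matrix A = [[-31, -40], [20, 25]].
Characteristic polynomial det(A - λI) = λ^2 + 6λ + 25 = 0.
Eigenvalues λ = -3 ± 4i (complex conjugate pair).
For λ=-3+4i: an eigenvector is (1,-1) - i(3,-2) = (1 - 3i, -1 + 2i).
A real fundamental pair from Re and Im of e^((-3+4i)t)v: X_1 = e^(-3t)(cos(4t)·(1,-1) + sin(4t)·(3,-2)), X_2 = e^(-3t)(sin(4t)·(1,-1) - cos(4t)·(3,-2)).
General solution: c_1X_1 + c_2X_2.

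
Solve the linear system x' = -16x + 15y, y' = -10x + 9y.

Coefficient matrix A = [[-16, 15], [-10, 9]].
Characteristic polynomial det(A - λI) = λ^2 + 7λ + 6 = 0.
Eigenvalues λ = -1, -6.
For λ=-1: (A-λI) row 1 is [-15, 15], so an eigenvector is (1, 1).
For λ=-6: (A-λI) row 1 is [-10, 15], so an eigenvector is (3, 2).
General solution: C_1e^(-t)(1,1) + C_2e^(-6t)(3,2).

x(t) = C_1e^(-t) + 3C_2e^(-6t), y(t) = C_1e^(-t) + 2C_2e^(-6t)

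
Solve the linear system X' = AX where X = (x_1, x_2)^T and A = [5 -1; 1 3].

Coefficient matrix A = [[5, -1], [1, 3]].
Characteristic polynomial det(A - λI) = λ^2 - 8λ + 16 = 0.
Single eigenvalue λ = 4 with algebraic multiplicity 2.
Eigenvector v = (1,1); generalized eigenvector w with (A-λI)w=v is (-2,-3).
General solution: e^(4t)[K_1·v + K_2·(t·v + w)].

x_1(t) = K_1e^(4t) + K_2te^(4t) - 2K_2e^(4t), x_2(t) = K_1e^(4t) + K_2te^(4t) - 3K_2e^(4t)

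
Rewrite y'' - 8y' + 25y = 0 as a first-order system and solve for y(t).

y(t) = C_1e^(4t)cos(3t) + C_2e^(4t)sin(3t)

Let x_1 = y, x_2 = y'. Then x_1' = x_2 and x_2' = -25x_1 + 8x_2.
A = [[0,1],[-25,8]]; det(A-λI) = λ^2 - 8λ + 25.
Eigenvalues λ = 4 ± 3i.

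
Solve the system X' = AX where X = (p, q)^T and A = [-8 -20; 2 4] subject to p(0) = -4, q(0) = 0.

p(t) = 12e^(-2t)sin(2t) - 4e^(-2t)cos(2t), q(t) = -4e^(-2t)sin(2t)

Coefficient matrix A = [[-8, -20], [2, 4]].
Characteristic polynomial det(A - λI) = λ^2 + 4λ + 8 = 0.
Eigenvalues λ = -2 ± 2i (complex conjugate pair).
For λ=-2+2i: an eigenvector is (1,0) - i(-3,1) = (1 + 3i, 0 - i).
A real fundamental pair from Re and Im of e^((-2+2i)t)v: X_1 = e^(-2t)(cos(2t)·(1,0) + sin(2t)·(-3,1)), X_2 = e^(-2t)(sin(2t)·(1,0) - cos(2t)·(-3,1)).
General solution: K_1X_1 + K_2X_2.
Applying p(0)=-4, q(0)=0 gives K_1=-4, K_2=0.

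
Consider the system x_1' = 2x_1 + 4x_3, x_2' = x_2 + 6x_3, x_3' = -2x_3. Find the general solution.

x_1(t) = c_1e^(-2t) + c_2e^(2t), x_2(t) = 2c_1e^(-2t) + c_3e^(t), x_3(t) = -c_1e^(-2t)

Coefficient matrix A = [[2, 0, 4], [0, 1, 6], [0, 0, -2]].
det(A - λI) = 0 gives eigenvalues λ = -2, 2, 1.
For λ=-2: eigenvector (1,2,-1).
For λ=2: eigenvector (1,0,0).
For λ=1: eigenvector (0,1,0).
General solution: c_1e^(-2t)(1,2,-1) + c_2e^(2t)(1,0,0) + c_3e^(t)(0,1,0).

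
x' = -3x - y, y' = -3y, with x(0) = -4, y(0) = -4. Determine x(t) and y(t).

Coefficient matrix A = [[-3, -1], [0, -3]].
Characteristic polynomial det(A - λI) = λ^2 + 6λ + 9 = 0.
Single eigenvalue λ = -3 with algebraic multiplicity 2.
Eigenvector v = (1,0); generalized eigenvector w with (A-λI)w=v is (3,-1).
General solution: e^(-3t)[C_1·v + C_2·(t·v + w)].
Applying x(0)=-4, y(0)=-4 gives C_1=-16, C_2=4.

x(t) = 4te^(-3t) - 4e^(-3t), y(t) = -4e^(-3t)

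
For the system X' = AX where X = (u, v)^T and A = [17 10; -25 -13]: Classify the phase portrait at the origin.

unstable spiral

A = [[17,10],[-25,-13]]; det(A-λI) = λ^2 - 4λ + 29.
λ = 2 ± 5i: positive real part.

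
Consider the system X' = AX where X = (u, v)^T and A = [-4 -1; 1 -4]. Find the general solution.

u(t) = -c_1e^(-4t)sin(t) + c_2e^(-4t)cos(t), v(t) = c_1e^(-4t)cos(t) + c_2e^(-4t)sin(t)

Coefficient matrix A = [[-4, -1], [1, -4]].
Characteristic polynomial det(A - λI) = λ^2 + 8λ + 17 = 0.
Eigenvalues λ = -4 ± i (complex conjugate pair).
For λ=-4+i: an eigenvector is (0,1) - i(-1,0) = (0 + i, 1).
A real fundamental pair from Re and Im of e^((-4+i)t)v: X_1 = e^(-4t)(cos(t)·(0,1) + sin(t)·(-1,0)), X_2 = e^(-4t)(sin(t)·(0,1) - cos(t)·(-1,0)).
General solution: c_1X_1 + c_2X_2.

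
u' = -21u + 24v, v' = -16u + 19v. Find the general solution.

Coefficient matrix A = [[-21, 24], [-16, 19]].
Characteristic polynomial det(A - λI) = λ^2 + 2λ - 15 = 0.
Eigenvalues λ = -5, 3.
For λ=-5: (A-λI) row 1 is [-16, 24], so an eigenvector is (3, 2).
For λ=3: (A-λI) row 1 is [-24, 24], so an eigenvector is (1, 1).
General solution: K_1e^(-5t)(3,2) + K_2e^(3t)(1,1).

u(t) = 3K_1e^(-5t) + K_2e^(3t), v(t) = 2K_1e^(-5t) + K_2e^(3t)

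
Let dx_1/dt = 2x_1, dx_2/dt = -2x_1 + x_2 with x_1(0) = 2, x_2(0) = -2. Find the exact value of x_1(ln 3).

18

A = [[2,0],[-2,1]]; eigenvalues λ = 1, 2.
Eigenvectors: (0,1) for λ=1, (1,-2) for λ=2.
From the initial condition, c_1 = 2, c_2 = 2.
x_1(ln 3) = (2)(3^1)(0) + (2)(3^2)(1) = 18.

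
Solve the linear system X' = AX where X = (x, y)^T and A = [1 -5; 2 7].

x(t) = -2K_1e^(4t)sin(t) - K_1e^(4t)cos(t) - K_2e^(4t)sin(t) + 2K_2e^(4t)cos(t), y(t) = K_1e^(4t)sin(t) + K_1e^(4t)cos(t) + K_2e^(4t)sin(t) - K_2e^(4t)cos(t)

Coefficient matrix A = [[1, -5], [2, 7]].
Characteristic polynomial det(A - λI) = λ^2 - 8λ + 17 = 0.
Eigenvalues λ = 4 ± i (complex conjugate pair).
For λ=4+i: an eigenvector is (-1,1) - i(-2,1) = (-1 + 2i, 1 - i).
A real fundamental pair from Re and Im of e^((4+i)t)v: X_1 = e^(4t)(cos(t)·(-1,1) + sin(t)·(-2,1)), X_2 = e^(4t)(sin(t)·(-1,1) - cos(t)·(-2,1)).
General solution: K_1X_1 + K_2X_2.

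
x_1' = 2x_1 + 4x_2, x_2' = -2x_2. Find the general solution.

x_1(t) = C_1e^(2t) - C_2e^(-2t), x_2(t) = C_2e^(-2t)

Coefficient matrix A = [[2, 4], [0, -2]].
Characteristic polynomial det(A - λI) = λ^2 - 4 = 0.
Eigenvalues λ = 2, -2.
For λ=2: (A-λI) row 1 is [0, 4], so an eigenvector is (1, 0).
For λ=-2: (A-λI) row 1 is [4, 4], so an eigenvector is (-1, 1).
General solution: C_1e^(2t)(1,0) + C_2e^(-2t)(-1,1).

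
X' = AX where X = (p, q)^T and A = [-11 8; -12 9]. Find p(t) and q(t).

p(t) = -K_1e^(-3t) - 2K_2e^(t), q(t) = -K_1e^(-3t) - 3K_2e^(t)

Coefficient matrix A = [[-11, 8], [-12, 9]].
Characteristic polynomial det(A - λI) = λ^2 + 2λ - 3 = 0.
Eigenvalues λ = -3, 1.
For λ=-3: (A-λI) row 1 is [-8, 8], so an eigenvector is (-1, -1).
For λ=1: (A-λI) row 1 is [-12, 8], so an eigenvector is (-2, -3).
General solution: K_1e^(-3t)(-1,-1) + K_2e^(t)(-2,-3).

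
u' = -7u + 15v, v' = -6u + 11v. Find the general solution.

Coefficient matrix A = [[-7, 15], [-6, 11]].
Characteristic polynomial det(A - λI) = λ^2 - 4λ + 13 = 0.
Eigenvalues λ = 2 ± 3i (complex conjugate pair).
For λ=2+3i: an eigenvector is (-1,-1) - i(-2,-1) = (-1 + 2i, -1 + i).
A real fundamental pair from Re and Im of e^((2+3i)t)v: X_1 = e^(2t)(cos(3t)·(-1,-1) + sin(3t)·(-2,-1)), X_2 = e^(2t)(sin(3t)·(-1,-1) - cos(3t)·(-2,-1)).
General solution: c_1X_1 + c_2X_2.

u(t) = -2c_1e^(2t)sin(3t) - c_1e^(2t)cos(3t) - c_2e^(2t)sin(3t) + 2c_2e^(2t)cos(3t), v(t) = -c_1e^(2t)sin(3t) - c_1e^(2t)cos(3t) - c_2e^(2t)sin(3t) + c_2e^(2t)cos(3t)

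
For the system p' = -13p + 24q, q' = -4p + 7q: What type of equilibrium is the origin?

A = [[-13,24],[-4,7]]; det(A-λI) = λ^2 + 6λ + 5.
λ = -1, -5: both negative.

stable node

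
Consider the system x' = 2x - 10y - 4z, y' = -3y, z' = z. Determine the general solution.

x(t) = 4K_1e^(t) + 2K_2e^(-3t) + K_3e^(2t), y(t) = K_2e^(-3t), z(t) = K_1e^(t)

Coefficient matrix A = [[2, -10, -4], [0, -3, 0], [0, 0, 1]].
det(A - λI) = 0 gives eigenvalues λ = 1, -3, 2.
For λ=1: eigenvector (4,0,1).
For λ=-3: eigenvector (2,1,0).
For λ=2: eigenvector (1,0,0).
General solution: K_1e^(t)(4,0,1) + K_2e^(-3t)(2,1,0) + K_3e^(2t)(1,0,0).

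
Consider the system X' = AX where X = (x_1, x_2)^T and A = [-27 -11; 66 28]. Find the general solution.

x_1(t) = c_1e^(-5t) + c_2e^(6t), x_2(t) = -2c_1e^(-5t) - 3c_2e^(6t)

Coefficient matrix A = [[-27, -11], [66, 28]].
Characteristic polynomial det(A - λI) = λ^2 - λ - 30 = 0.
Eigenvalues λ = -5, 6.
For λ=-5: (A-λI) row 1 is [-22, -11], so an eigenvector is (1, -2).
For λ=6: (A-λI) row 1 is [-33, -11], so an eigenvector is (1, -3).
General solution: c_1e^(-5t)(1,-2) + c_2e^(6t)(1,-3).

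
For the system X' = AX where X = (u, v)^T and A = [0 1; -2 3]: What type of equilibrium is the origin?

A = [[0,1],[-2,3]]; det(A-λI) = λ^2 - 3λ + 2.
λ = 2, 1: both positive.

unstable node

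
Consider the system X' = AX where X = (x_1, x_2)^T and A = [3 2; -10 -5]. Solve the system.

x_1(t) = C_1e^(-t)sin(2t) - C_2e^(-t)cos(2t), x_2(t) = -2C_1e^(-t)sin(2t) + C_1e^(-t)cos(2t) + C_2e^(-t)sin(2t) + 2C_2e^(-t)cos(2t)

Coefficient matrix A = [[3, 2], [-10, -5]].
Characteristic polynomial det(A - λI) = λ^2 + 2λ + 5 = 0.
Eigenvalues λ = -1 ± 2i (complex conjugate pair).
For λ=-1+2i: an eigenvector is (0,1) - i(1,-2) = (0 - i, 1 + 2i).
A real fundamental pair from Re and Im of e^((-1+2i)t)v: X_1 = e^(-t)(cos(2t)·(0,1) + sin(2t)·(1,-2)), X_2 = e^(-t)(sin(2t)·(0,1) - cos(2t)·(1,-2)).
General solution: C_1X_1 + C_2X_2.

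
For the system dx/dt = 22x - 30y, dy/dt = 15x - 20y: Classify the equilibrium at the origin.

unstable spiral

A = [[22,-30],[15,-20]]; det(A-λI) = λ^2 - 2λ + 10.
λ = 1 ± 3i: positive real part.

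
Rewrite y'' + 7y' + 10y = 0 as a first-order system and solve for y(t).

Let x_1 = y, x_2 = y'. Then x_1' = x_2 and x_2' = -10x_1 - 7x_2.
A = [[0,1],[-10,-7]]; det(A-λI) = λ^2 + 7λ + 10.
Eigenvalues λ = -5, -2 with eigenvectors (1,-5), (1,-2).

y(t) = C_1e^(-5t) + C_2e^(-2t)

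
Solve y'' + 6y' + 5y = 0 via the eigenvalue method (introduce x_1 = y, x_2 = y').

Let x_1 = y, x_2 = y'. Then x_1' = x_2 and x_2' = -5x_1 - 6x_2.
A = [[0,1],[-5,-6]]; det(A-λI) = λ^2 + 6λ + 5.
Eigenvalues λ = -1, -5 with eigenvectors (1,-1), (1,-5).

y(t) = K_1e^(-t) + K_2e^(-5t)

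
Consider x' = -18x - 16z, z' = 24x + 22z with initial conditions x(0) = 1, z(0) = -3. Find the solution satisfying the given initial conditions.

Coefficient matrix A = [[-18, -16], [24, 22]].
Characteristic polynomial det(A - λI) = λ^2 - 4λ - 12 = 0.
Eigenvalues λ = -2, 6.
For λ=-2: (A-λI) row 1 is [-16, -16], so an eigenvector is (1, -1).
For λ=6: (A-λI) row 1 is [-24, -16], so an eigenvector is (2, -3).
General solution: c_1e^(-2t)(1,-1) + c_2e^(6t)(2,-3).
Applying x(0)=1, z(0)=-3 gives c_1=-3, c_2=2.

x(t) = 4e^(6t) - 3e^(-2t), z(t) = -6e^(6t) + 3e^(-2t)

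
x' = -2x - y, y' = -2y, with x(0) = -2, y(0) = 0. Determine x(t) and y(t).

Coefficient matrix A = [[-2, -1], [0, -2]].
Characteristic polynomial det(A - λI) = λ^2 + 4λ + 4 = 0.
Single eigenvalue λ = -2 with algebraic multiplicity 2.
Eigenvector v = (1,0); generalized eigenvector w with (A-λI)w=v is (2,-1).
General solution: e^(-2t)[C_1·v + C_2·(t·v + w)].
Applying x(0)=-2, y(0)=0 gives C_1=-2, C_2=0.

x(t) = -2e^(-2t), y(t) = 0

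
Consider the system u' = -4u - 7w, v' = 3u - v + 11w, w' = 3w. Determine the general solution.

u(t) = K_2e^(-4t) - K_3e^(3t), v(t) = K_1e^(-t) - K_2e^(-4t) + 2K_3e^(3t), w(t) = K_3e^(3t)

Coefficient matrix A = [[-4, 0, -7], [3, -1, 11], [0, 0, 3]].
det(A - λI) = 0 gives eigenvalues λ = -1, -4, 3.
For λ=-1: eigenvector (0,1,0).
For λ=-4: eigenvector (1,-1,0).
For λ=3: eigenvector (-1,2,1).
General solution: K_1e^(-t)(0,1,0) + K_2e^(-4t)(1,-1,0) + K_3e^(3t)(-1,2,1).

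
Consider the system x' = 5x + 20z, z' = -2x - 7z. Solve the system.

Coefficient matrix A = [[5, 20], [-2, -7]].
Characteristic polynomial det(A - λI) = λ^2 + 2λ + 5 = 0.
Eigenvalues λ = -1 ± 2i (complex conjugate pair).
For λ=-1+2i: an eigenvector is (3,-1) - i(-1,0) = (3 + i, -1).
A real fundamental pair from Re and Im of e^((-1+2i)t)v: X_1 = e^(-t)(cos(2t)·(3,-1) + sin(2t)·(-1,0)), X_2 = e^(-t)(sin(2t)·(3,-1) - cos(2t)·(-1,0)).
General solution: K_1X_1 + K_2X_2.

x(t) = -K_1e^(-t)sin(2t) + 3K_1e^(-t)cos(2t) + 3K_2e^(-t)sin(2t) + K_2e^(-t)cos(2t), z(t) = -K_1e^(-t)cos(2t) - K_2e^(-t)sin(2t)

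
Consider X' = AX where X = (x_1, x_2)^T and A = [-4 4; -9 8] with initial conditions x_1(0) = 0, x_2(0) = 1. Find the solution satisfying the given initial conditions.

Coefficient matrix A = [[-4, 4], [-9, 8]].
Characteristic polynomial det(A - λI) = λ^2 - 4λ + 4 = 0.
Single eigenvalue λ = 2 with algebraic multiplicity 2.
Eigenvector v = (2,3); generalized eigenvector w with (A-λI)w=v is (1,2).
General solution: e^(2t)[c_1·v + c_2·(t·v + w)].
Applying x_1(0)=0, x_2(0)=1 gives c_1=-1, c_2=2.

x_1(t) = 4te^(2t), x_2(t) = 6te^(2t) + e^(2t)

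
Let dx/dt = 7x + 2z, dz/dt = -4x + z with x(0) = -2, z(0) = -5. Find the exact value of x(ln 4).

-8768

A = [[7,2],[-4,1]]; eigenvalues λ = 3, 5.
Eigenvectors: (-1,2) for λ=3, (1,-1) for λ=5.
From the initial condition, c_1 = -7, c_2 = -9.
x(ln 4) = (-7)(4^3)(-1) + (-9)(4^5)(1) = -8768.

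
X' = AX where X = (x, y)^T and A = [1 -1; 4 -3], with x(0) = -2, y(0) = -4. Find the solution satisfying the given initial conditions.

Coefficient matrix A = [[1, -1], [4, -3]].
Characteristic polynomial det(A - λI) = λ^2 + 2λ + 1 = 0.
Single eigenvalue λ = -1 with algebraic multiplicity 2.
Eigenvector v = (1,2); generalized eigenvector w with (A-λI)w=v is (-1,-3).
General solution: e^(-t)[c_1·v + c_2·(t·v + w)].
Applying x(0)=-2, y(0)=-4 gives c_1=-2, c_2=0.

x(t) = -2e^(-t), y(t) = -4e^(-t)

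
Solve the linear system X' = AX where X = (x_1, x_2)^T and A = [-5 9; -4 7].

Coefficient matrix A = [[-5, 9], [-4, 7]].
Characteristic polynomial det(A - λI) = λ^2 - 2λ + 1 = 0.
Single eigenvalue λ = 1 with algebraic multiplicity 2.
Eigenvector v = (3,2); generalized eigenvector w with (A-λI)w=v is (-2,-1).
General solution: e^(t)[K_1·v + K_2·(t·v + w)].

x_1(t) = 3K_1e^(t) + 3K_2te^(t) - 2K_2e^(t), x_2(t) = 2K_1e^(t) + 2K_2te^(t) - K_2e^(t)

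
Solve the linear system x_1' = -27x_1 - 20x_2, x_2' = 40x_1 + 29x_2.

x_1(t) = c_1e^(t)sin(4t) + 2c_1e^(t)cos(4t) + 2c_2e^(t)sin(4t) - c_2e^(t)cos(4t), x_2(t) = -c_1e^(t)sin(4t) - 3c_1e^(t)cos(4t) - 3c_2e^(t)sin(4t) + c_2e^(t)cos(4t)

Coefficient matrix A = [[-27, -20], [40, 29]].
Characteristic polynomial det(A - λI) = λ^2 - 2λ + 17 = 0.
Eigenvalues λ = 1 ± 4i (complex conjugate pair).
For λ=1+4i: an eigenvector is (2,-3) - i(1,-1) = (2 - i, -3 + i).
A real fundamental pair from Re and Im of e^((1+4i)t)v: X_1 = e^(t)(cos(4t)·(2,-3) + sin(4t)·(1,-1)), X_2 = e^(t)(sin(4t)·(2,-3) - cos(4t)·(1,-1)).
General solution: c_1X_1 + c_2X_2.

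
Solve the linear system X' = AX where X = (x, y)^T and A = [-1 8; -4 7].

x(t) = C_1e^(3t)sin(4t) - C_1e^(3t)cos(4t) - C_2e^(3t)sin(4t) - C_2e^(3t)cos(4t), y(t) = C_1e^(3t)sin(4t) - C_2e^(3t)cos(4t)

Coefficient matrix A = [[-1, 8], [-4, 7]].
Characteristic polynomial det(A - λI) = λ^2 - 6λ + 25 = 0.
Eigenvalues λ = 3 ± 4i (complex conjugate pair).
For λ=3+4i: an eigenvector is (-1,0) - i(1,1) = (-1 - i, 0 - i).
A real fundamental pair from Re and Im of e^((3+4i)t)v: X_1 = e^(3t)(cos(4t)·(-1,0) + sin(4t)·(1,1)), X_2 = e^(3t)(sin(4t)·(-1,0) - cos(4t)·(1,1)).
General solution: C_1X_1 + C_2X_2.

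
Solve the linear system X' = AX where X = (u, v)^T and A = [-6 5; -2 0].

Coefficient matrix A = [[-6, 5], [-2, 0]].
Characteristic polynomial det(A - λI) = λ^2 + 6λ + 10 = 0.
Eigenvalues λ = -3 ± i (complex conjugate pair).
For λ=-3+i: an eigenvector is (1,1) - i(2,1) = (1 - 2i, 1 - i).
A real fundamental pair from Re and Im of e^((-3+i)t)v: X_1 = e^(-3t)(cos(t)·(1,1) + sin(t)·(2,1)), X_2 = e^(-3t)(sin(t)·(1,1) - cos(t)·(2,1)).
General solution: C_1X_1 + C_2X_2.

u(t) = 2C_1e^(-3t)sin(t) + C_1e^(-3t)cos(t) + C_2e^(-3t)sin(t) - 2C_2e^(-3t)cos(t), v(t) = C_1e^(-3t)sin(t) + C_1e^(-3t)cos(t) + C_2e^(-3t)sin(t) - C_2e^(-3t)cos(t)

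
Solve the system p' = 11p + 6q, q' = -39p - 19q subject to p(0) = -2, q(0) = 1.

p(t) = -8e^(-4t)sin(3t) - 2e^(-4t)cos(3t), q(t) = 21e^(-4t)sin(3t) + e^(-4t)cos(3t)

Coefficient matrix A = [[11, 6], [-39, -19]].
Characteristic polynomial det(A - λI) = λ^2 + 8λ + 25 = 0.
Eigenvalues λ = -4 ± 3i (complex conjugate pair).
For λ=-4+3i: an eigenvector is (1,-2) - i(1,-3) = (1 - i, -2 + 3i).
A real fundamental pair from Re and Im of e^((-4+3i)t)v: X_1 = e^(-4t)(cos(3t)·(1,-2) + sin(3t)·(1,-3)), X_2 = e^(-4t)(sin(3t)·(1,-2) - cos(3t)·(1,-3)).
General solution: C_1X_1 + C_2X_2.
Applying p(0)=-2, q(0)=1 gives C_1=-5, C_2=-3.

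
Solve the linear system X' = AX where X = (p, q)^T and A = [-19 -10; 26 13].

Coefficient matrix A = [[-19, -10], [26, 13]].
Characteristic polynomial det(A - λI) = λ^2 + 6λ + 13 = 0.
Eigenvalues λ = -3 ± 2i (complex conjugate pair).
For λ=-3+2i: an eigenvector is (-1,2) - i(-2,3) = (-1 + 2i, 2 - 3i).
A real fundamental pair from Re and Im of e^((-3+2i)t)v: X_1 = e^(-3t)(cos(2t)·(-1,2) + sin(2t)·(-2,3)), X_2 = e^(-3t)(sin(2t)·(-1,2) - cos(2t)·(-2,3)).
General solution: K_1X_1 + K_2X_2.

p(t) = -2K_1e^(-3t)sin(2t) - K_1e^(-3t)cos(2t) - K_2e^(-3t)sin(2t) + 2K_2e^(-3t)cos(2t), q(t) = 3K_1e^(-3t)sin(2t) + 2K_1e^(-3t)cos(2t) + 2K_2e^(-3t)sin(2t) - 3K_2e^(-3t)cos(2t)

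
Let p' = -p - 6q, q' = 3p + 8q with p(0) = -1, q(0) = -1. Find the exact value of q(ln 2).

-88

A = [[-1,-6],[3,8]]; eigenvalues λ = 2, 5.
Eigenvectors: (-2,1) for λ=2, (1,-1) for λ=5.
From the initial condition, c_1 = 2, c_2 = 3.
q(ln 2) = (2)(2^2)(1) + (3)(2^5)(-1) = -88.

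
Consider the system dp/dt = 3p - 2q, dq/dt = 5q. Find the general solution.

p(t) = c_1e^(5t) - c_2e^(3t), q(t) = -c_1e^(5t)

Coefficient matrix A = [[3, -2], [0, 5]].
Characteristic polynomial det(A - λI) = λ^2 - 8λ + 15 = 0.
Eigenvalues λ = 5, 3.
For λ=5: (A-λI) row 1 is [-2, -2], so an eigenvector is (1, -1).
For λ=3: (A-λI) row 1 is [0, -2], so an eigenvector is (-1, 0).
General solution: c_1e^(5t)(1,-1) + c_2e^(3t)(-1,0).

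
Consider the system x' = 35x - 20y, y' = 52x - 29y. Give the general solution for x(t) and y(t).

Coefficient matrix A = [[35, -20], [52, -29]].
Characteristic polynomial det(A - λI) = λ^2 - 6λ + 25 = 0.
Eigenvalues λ = 3 ± 4i (complex conjugate pair).
For λ=3+4i: an eigenvector is (-1,-2) - i(2,3) = (-1 - 2i, -2 - 3i).
A real fundamental pair from Re and Im of e^((3+4i)t)v: X_1 = e^(3t)(cos(4t)·(-1,-2) + sin(4t)·(2,3)), X_2 = e^(3t)(sin(4t)·(-1,-2) - cos(4t)·(2,3)).
General solution: c_1X_1 + c_2X_2.

x(t) = 2c_1e^(3t)sin(4t) - c_1e^(3t)cos(4t) - c_2e^(3t)sin(4t) - 2c_2e^(3t)cos(4t), y(t) = 3c_1e^(3t)sin(4t) - 2c_1e^(3t)cos(4t) - 2c_2e^(3t)sin(4t) - 3c_2e^(3t)cos(4t)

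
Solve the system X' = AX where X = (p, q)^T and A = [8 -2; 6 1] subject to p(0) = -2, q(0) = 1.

p(t) = -10e^(5t) + 8e^(4t), q(t) = -15e^(5t) + 16e^(4t)

Coefficient matrix A = [[8, -2], [6, 1]].
Characteristic polynomial det(A - λI) = λ^2 - 9λ + 20 = 0.
Eigenvalues λ = 5, 4.
For λ=5: (A-λI) row 1 is [3, -2], so an eigenvector is (-2, -3).
For λ=4: (A-λI) row 1 is [4, -2], so an eigenvector is (1, 2).
General solution: K_1e^(5t)(-2,-3) + K_2e^(4t)(1,2).
Applying p(0)=-2, q(0)=1 gives K_1=5, K_2=8.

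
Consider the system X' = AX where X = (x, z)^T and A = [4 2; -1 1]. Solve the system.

x(t) = 2C_1e^(3t) - C_2e^(2t), z(t) = -C_1e^(3t) + C_2e^(2t)

Coefficient matrix A = [[4, 2], [-1, 1]].
Characteristic polynomial det(A - λI) = λ^2 - 5λ + 6 = 0.
Eigenvalues λ = 3, 2.
For λ=3: (A-λI) row 1 is [1, 2], so an eigenvector is (2, -1).
For λ=2: (A-λI) row 1 is [2, 2], so an eigenvector is (-1, 1).
General solution: C_1e^(3t)(2,-1) + C_2e^(2t)(-1,1).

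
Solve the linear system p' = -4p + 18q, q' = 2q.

Coefficient matrix A = [[-4, 18], [0, 2]].
Characteristic polynomial det(A - λI) = λ^2 + 2λ - 8 = 0.
Eigenvalues λ = 2, -4.
For λ=2: (A-λI) row 1 is [-6, 18], so an eigenvector is (3, 1).
For λ=-4: (A-λI) row 1 is [0, 18], so an eigenvector is (-1, 0).
General solution: K_1e^(2t)(3,1) + K_2e^(-4t)(-1,0).

p(t) = 3K_1e^(2t) - K_2e^(-4t), q(t) = K_1e^(2t)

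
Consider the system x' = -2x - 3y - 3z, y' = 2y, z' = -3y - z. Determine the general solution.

x(t) = c_1e^(-2t) - 3c_2e^(-t), y(t) = c_3e^(2t), z(t) = c_2e^(-t) - c_3e^(2t)

Coefficient matrix A = [[-2, -3, -3], [0, 2, 0], [0, -3, -1]].
det(A - λI) = 0 gives eigenvalues λ = -2, -1, 2.
For λ=-2: eigenvector (1,0,0).
For λ=-1: eigenvector (-3,0,1).
For λ=2: eigenvector (0,1,-1).
General solution: c_1e^(-2t)(1,0,0) + c_2e^(-t)(-3,0,1) + c_3e^(2t)(0,1,-1).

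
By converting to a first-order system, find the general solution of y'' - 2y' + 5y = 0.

y(t) = C_1e^(t)cos(2t) + C_2e^(t)sin(2t)

Let x_1 = y, x_2 = y'. Then x_1' = x_2 and x_2' = -5x_1 + 2x_2.
A = [[0,1],[-5,2]]; det(A-λI) = λ^2 - 2λ + 5.
Eigenvalues λ = 1 ± 2i.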